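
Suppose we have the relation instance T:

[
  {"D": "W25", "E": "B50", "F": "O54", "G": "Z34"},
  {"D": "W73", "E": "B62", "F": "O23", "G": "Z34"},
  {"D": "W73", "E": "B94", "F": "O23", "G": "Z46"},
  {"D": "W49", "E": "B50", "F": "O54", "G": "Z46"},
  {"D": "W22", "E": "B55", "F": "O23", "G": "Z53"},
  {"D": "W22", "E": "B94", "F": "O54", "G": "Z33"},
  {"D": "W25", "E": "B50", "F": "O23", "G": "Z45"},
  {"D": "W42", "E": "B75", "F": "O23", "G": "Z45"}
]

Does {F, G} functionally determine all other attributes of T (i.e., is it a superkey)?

No

Two distinct rows share (F=O23, G=Z45), so {F, G} does not determine every attribute — not a superkey.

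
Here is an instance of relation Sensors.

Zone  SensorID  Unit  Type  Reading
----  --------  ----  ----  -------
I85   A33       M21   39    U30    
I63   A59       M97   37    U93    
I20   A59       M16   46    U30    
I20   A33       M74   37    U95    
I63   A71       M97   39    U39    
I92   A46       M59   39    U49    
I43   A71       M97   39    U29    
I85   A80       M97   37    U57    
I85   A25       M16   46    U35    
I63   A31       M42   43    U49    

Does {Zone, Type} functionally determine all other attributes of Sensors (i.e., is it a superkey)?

All 10 rows have distinct {Zone, Type} values, so {Zone, Type} → (all attributes) holds and {Zone, Type} is a superkey.

Yes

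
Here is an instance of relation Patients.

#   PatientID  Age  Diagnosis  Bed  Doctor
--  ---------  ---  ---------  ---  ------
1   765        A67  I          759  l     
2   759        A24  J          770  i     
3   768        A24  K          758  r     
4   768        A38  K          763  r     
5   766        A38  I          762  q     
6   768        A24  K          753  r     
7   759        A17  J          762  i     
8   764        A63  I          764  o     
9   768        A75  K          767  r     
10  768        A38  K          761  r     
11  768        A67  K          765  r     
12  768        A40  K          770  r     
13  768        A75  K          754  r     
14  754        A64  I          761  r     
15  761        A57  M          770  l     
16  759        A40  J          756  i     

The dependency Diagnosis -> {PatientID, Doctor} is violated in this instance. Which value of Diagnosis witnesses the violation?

Diagnosis=I: rows 1, 5, 8, 14 → {PatientID,Doctor} takes values {(765, l), (766, q), (764, o), (754, r)} — violation
Diagnosis=J: rows 2, 7, 16 → {PatientID,Doctor} = (759, i), (759, i), (759, i) ✓
Diagnosis=K: rows 3, 4, 6, 9, 10, 11, 12, 13 → {PatientID,Doctor} = (768, r), (768, r), (768, r), (768, r), (768, r), (768, r), (768, r), (768, r) ✓
Diagnosis=M: row 15 → {PatientID,Doctor} = (761, l) ✓
The only Diagnosis value with inconsistent RHS is Diagnosis=I.

I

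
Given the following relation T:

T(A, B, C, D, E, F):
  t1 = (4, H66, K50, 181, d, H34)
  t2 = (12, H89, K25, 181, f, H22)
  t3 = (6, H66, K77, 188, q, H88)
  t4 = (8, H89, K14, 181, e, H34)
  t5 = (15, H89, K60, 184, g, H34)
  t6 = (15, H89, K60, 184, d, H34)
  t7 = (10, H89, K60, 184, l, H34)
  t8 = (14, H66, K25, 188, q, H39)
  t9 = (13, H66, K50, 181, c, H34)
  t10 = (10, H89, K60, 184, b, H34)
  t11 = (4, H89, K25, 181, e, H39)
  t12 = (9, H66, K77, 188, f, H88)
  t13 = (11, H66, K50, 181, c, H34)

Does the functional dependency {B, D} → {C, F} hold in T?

(B=H66, D=181): rows 1, 9, 13 → {C,F} = (K50, H34), (K50, H34), (K50, H34) ✓
(B=H89, D=181): rows 2, 4, 11 → {C,F} takes values {(K25, H22), (K14, H34), (K25, H39)} — violation
(B=H66, D=188): rows 3, 8, 12 → {C,F} takes values {(K77, H88), (K25, H39)} — violation
(B=H89, D=184): rows 5, 6, 7, 10 → {C,F} = (K60, H34), (K60, H34), (K60, H34), (K60, H34) ✓
Two rows agree on {B, D} but differ on {C, F}, so {B, D} → {C, F} does not hold.

No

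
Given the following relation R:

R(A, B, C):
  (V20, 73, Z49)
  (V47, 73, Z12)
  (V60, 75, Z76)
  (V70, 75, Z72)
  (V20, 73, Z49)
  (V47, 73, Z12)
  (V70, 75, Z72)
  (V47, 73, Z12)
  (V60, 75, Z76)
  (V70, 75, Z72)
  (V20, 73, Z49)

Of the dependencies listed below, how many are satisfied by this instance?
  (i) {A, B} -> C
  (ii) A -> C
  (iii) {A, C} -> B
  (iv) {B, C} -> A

(i) {A, B} -> C: every LHS value maps to a single RHS value — holds.
(ii) A -> C: every LHS value maps to a single RHS value — holds.
(iii) {A, C} -> B: every LHS value maps to a single RHS value — holds.
(iv) {B, C} -> A: every LHS value maps to a single RHS value — holds.
4 of the 4 dependencies hold.

4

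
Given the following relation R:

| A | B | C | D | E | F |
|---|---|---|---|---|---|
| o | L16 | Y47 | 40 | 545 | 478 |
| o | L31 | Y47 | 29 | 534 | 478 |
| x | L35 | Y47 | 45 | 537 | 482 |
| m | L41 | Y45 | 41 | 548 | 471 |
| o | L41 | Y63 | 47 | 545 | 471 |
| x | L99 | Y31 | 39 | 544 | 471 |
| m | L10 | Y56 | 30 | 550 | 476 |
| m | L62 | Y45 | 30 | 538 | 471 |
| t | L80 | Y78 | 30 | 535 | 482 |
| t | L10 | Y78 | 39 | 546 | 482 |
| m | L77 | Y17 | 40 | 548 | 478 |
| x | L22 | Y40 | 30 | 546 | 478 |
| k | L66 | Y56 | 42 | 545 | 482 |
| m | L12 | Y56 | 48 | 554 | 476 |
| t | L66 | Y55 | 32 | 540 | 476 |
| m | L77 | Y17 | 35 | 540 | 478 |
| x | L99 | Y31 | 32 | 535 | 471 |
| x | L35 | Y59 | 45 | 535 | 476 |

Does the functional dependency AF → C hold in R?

Yes

(A=o, F=478): 2 rows → C = Y47, Y47 ✓
(A=x, F=482): 1 row → C = Y47 ✓
(A=m, F=471): 2 rows → C = Y45, Y45 ✓
(A=o, F=471): 1 row → C = Y63 ✓
(A=x, F=471): 2 rows → C = Y31, Y31 ✓
(A=m, F=476): 2 rows → C = Y56, Y56 ✓
(A=t, F=482): 2 rows → C = Y78, Y78 ✓
(A=m, F=478): 2 rows → C = Y17, Y17 ✓
(A=x, F=478): 1 row → C = Y40 ✓
(A=k, F=482): 1 row → C = Y56 ✓
(A=t, F=476): 1 row → C = Y55 ✓
(A=x, F=476): 1 row → C = Y59 ✓
Every AF value is associated with a single C value, so AF → C holds.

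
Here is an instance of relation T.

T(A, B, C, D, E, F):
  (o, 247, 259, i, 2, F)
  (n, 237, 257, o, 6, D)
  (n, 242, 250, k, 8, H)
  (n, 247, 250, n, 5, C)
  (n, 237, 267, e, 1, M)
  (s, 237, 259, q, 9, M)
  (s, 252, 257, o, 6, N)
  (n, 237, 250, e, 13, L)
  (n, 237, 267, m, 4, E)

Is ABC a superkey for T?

No

Two distinct rows share (A=n, B=237, C=267), so ABC does not determine every attribute — not a superkey.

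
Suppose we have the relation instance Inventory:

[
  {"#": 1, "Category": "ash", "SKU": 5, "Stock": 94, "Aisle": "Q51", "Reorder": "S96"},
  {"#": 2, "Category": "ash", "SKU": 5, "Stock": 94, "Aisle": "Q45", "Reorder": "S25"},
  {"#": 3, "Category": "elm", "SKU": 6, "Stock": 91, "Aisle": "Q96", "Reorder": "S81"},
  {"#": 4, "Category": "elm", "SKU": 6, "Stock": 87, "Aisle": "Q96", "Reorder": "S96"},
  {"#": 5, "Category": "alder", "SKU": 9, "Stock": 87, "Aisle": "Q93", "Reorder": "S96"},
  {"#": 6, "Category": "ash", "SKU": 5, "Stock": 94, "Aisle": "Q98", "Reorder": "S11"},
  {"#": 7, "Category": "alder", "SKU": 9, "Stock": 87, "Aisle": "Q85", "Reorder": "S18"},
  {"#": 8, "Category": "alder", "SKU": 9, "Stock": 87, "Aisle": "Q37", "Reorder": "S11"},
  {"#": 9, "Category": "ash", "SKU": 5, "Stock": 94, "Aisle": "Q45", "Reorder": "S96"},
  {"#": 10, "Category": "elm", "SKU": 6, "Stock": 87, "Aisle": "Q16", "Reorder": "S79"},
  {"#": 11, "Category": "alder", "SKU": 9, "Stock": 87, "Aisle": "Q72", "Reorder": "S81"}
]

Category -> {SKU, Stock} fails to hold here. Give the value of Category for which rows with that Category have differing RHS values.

Category=ash: rows 1, 2, 6, 9 → {SKU,Stock} = (5, 94), (5, 94), (5, 94), (5, 94) ✓
Category=elm: rows 3, 4, 10 → {SKU,Stock} takes values {(6, 91), (6, 87)} — violation
Category=alder: rows 5, 7, 8, 11 → {SKU,Stock} = (9, 87), (9, 87), (9, 87), (9, 87) ✓
The only Category value with inconsistent RHS is Category=elm.

elm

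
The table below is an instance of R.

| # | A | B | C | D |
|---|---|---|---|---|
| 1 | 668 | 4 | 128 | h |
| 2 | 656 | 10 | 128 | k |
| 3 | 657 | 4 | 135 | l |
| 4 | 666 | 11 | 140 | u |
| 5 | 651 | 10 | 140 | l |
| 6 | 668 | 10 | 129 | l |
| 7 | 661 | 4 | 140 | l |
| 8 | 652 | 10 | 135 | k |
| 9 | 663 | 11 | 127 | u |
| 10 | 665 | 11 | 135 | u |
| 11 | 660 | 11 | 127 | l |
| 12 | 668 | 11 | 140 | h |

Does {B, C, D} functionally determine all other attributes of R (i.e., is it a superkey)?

All 12 rows have distinct {B, C, D} values, so {B, C, D} → (all attributes) holds and {B, C, D} is a superkey.

Yes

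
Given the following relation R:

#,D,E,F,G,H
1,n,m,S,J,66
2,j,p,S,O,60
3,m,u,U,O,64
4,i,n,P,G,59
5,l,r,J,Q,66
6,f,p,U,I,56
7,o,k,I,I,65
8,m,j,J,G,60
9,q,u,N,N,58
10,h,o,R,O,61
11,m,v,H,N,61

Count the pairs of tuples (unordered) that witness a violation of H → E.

H=66: violating pairs (1,5) — 1 pair.
H=60: violating pairs (2,8) — 1 pair.
H=61: violating pairs (10,11) — 1 pair.

3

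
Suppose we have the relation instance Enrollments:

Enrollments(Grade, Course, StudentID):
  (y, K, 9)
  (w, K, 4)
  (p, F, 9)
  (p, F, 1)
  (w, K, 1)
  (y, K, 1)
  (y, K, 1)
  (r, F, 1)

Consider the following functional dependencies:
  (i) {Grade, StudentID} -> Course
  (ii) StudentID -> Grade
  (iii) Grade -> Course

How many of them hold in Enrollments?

2

(i) {Grade, StudentID} -> Course: every LHS value maps to a single RHS value — holds.
(ii) StudentID -> Grade: StudentID=9: 2 rows → Grade takes values {y, p} — violation; StudentID=1: 5 rows → Grade takes values {p, w, y, r} — violation — fails.
(iii) Grade -> Course: every LHS value maps to a single RHS value — holds.
2 of the 3 dependencies hold.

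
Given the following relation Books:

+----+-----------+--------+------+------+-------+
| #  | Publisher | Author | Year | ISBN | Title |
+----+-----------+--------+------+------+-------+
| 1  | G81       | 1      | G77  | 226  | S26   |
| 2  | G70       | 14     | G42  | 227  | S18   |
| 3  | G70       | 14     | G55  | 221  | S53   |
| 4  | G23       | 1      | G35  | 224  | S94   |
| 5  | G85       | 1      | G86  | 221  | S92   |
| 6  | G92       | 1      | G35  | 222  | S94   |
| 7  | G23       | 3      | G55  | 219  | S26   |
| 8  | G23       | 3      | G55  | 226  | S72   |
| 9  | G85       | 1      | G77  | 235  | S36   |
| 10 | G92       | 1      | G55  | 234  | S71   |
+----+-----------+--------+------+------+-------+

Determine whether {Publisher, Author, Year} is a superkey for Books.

Rows 7 and 8 have the same {Publisher, Author, Year} value (Publisher=G23, Author=3, Year=G55) but are distinct tuples, so {Publisher, Author, Year} does not determine every attribute — not a superkey.

No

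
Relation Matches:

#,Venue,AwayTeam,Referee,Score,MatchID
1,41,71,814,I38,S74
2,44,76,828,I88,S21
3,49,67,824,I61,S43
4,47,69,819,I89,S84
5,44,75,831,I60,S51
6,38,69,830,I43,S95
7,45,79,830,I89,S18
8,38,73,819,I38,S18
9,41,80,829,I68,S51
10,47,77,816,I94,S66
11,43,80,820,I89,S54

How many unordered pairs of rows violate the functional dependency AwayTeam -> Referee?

2

AwayTeam=69: violating pairs (4,6) — 1 pair.
AwayTeam=80: violating pairs (9,11) — 1 pair.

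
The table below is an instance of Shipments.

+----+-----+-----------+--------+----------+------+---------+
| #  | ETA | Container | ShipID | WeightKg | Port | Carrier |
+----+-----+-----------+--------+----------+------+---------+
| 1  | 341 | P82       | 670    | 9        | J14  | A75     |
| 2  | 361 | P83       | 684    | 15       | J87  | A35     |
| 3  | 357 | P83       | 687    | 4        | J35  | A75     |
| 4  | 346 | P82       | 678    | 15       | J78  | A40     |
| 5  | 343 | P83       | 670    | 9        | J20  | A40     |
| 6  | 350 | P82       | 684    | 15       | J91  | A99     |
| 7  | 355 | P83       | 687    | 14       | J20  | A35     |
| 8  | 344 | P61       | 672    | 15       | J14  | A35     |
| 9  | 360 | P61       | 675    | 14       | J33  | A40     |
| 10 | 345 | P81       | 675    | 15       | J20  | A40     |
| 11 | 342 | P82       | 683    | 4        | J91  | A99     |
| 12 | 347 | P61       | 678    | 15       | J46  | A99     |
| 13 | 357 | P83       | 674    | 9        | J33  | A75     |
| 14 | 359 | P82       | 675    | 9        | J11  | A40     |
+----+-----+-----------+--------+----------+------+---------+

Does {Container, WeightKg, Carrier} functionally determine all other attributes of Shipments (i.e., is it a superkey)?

Yes

All 14 rows have distinct {Container, WeightKg, Carrier} values, so {Container, WeightKg, Carrier} → (all attributes) holds and {Container, WeightKg, Carrier} is a superkey.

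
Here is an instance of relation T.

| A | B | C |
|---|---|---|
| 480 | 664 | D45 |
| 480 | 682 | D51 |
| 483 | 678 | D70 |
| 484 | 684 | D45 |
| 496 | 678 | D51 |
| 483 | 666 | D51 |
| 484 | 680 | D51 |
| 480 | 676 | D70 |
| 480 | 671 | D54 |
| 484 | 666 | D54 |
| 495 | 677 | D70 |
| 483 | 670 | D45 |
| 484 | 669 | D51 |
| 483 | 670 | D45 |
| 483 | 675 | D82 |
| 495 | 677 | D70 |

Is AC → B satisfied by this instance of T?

No

(A=480, C=D45): 1 row → B = 664 ✓
(A=480, C=D51): 1 row → B = 682 ✓
(A=483, C=D70): 1 row → B = 678 ✓
(A=484, C=D45): 1 row → B = 684 ✓
(A=496, C=D51): 1 row → B = 678 ✓
(A=483, C=D51): 1 row → B = 666 ✓
(A=484, C=D51): 2 rows → B takes values {680, 669} — violation
(A=480, C=D70): 1 row → B = 676 ✓
(A=480, C=D54): 1 row → B = 671 ✓
(A=484, C=D54): 1 row → B = 666 ✓
(A=495, C=D70): 2 rows → B = 677, 677 ✓
(A=483, C=D45): 2 rows → B = 670, 670 ✓
(A=483, C=D82): 1 row → B = 675 ✓
Two rows agree on AC but differ on B, so AC → B does not hold.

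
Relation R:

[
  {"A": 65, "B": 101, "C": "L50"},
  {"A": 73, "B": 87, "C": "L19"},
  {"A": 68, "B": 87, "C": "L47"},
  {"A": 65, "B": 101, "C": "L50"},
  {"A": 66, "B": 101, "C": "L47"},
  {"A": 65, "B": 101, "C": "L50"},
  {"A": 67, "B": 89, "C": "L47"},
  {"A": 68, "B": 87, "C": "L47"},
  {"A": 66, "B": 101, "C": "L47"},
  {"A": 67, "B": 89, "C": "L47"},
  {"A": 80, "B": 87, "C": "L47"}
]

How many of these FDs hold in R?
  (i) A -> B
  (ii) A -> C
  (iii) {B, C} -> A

2

(i) A -> B: every LHS value maps to a single RHS value — holds.
(ii) A -> C: every LHS value maps to a single RHS value — holds.
(iii) {B, C} -> A: (B=87, C=L47): 3 rows → A takes values {68, 80} — violation — fails.
2 of the 3 dependencies hold.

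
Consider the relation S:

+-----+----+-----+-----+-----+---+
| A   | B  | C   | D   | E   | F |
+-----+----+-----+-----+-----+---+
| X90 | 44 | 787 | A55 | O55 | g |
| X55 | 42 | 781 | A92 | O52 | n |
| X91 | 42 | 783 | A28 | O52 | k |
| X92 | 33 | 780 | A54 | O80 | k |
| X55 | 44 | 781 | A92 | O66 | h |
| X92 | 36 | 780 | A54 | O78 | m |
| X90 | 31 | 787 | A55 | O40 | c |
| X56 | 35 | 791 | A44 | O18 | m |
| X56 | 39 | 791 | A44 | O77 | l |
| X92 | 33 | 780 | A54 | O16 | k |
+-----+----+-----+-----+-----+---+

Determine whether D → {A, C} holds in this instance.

Yes

D=A55: 2 rows → {A,C} = (X90, 787), (X90, 787) ✓
D=A92: 2 rows → {A,C} = (X55, 781), (X55, 781) ✓
D=A28: 1 row → {A,C} = (X91, 783) ✓
D=A54: 3 rows → {A,C} = (X92, 780), (X92, 780), (X92, 780) ✓
D=A44: 2 rows → {A,C} = (X56, 791), (X56, 791) ✓
Every D value is associated with a single {A, C} value, so D → {A, C} holds.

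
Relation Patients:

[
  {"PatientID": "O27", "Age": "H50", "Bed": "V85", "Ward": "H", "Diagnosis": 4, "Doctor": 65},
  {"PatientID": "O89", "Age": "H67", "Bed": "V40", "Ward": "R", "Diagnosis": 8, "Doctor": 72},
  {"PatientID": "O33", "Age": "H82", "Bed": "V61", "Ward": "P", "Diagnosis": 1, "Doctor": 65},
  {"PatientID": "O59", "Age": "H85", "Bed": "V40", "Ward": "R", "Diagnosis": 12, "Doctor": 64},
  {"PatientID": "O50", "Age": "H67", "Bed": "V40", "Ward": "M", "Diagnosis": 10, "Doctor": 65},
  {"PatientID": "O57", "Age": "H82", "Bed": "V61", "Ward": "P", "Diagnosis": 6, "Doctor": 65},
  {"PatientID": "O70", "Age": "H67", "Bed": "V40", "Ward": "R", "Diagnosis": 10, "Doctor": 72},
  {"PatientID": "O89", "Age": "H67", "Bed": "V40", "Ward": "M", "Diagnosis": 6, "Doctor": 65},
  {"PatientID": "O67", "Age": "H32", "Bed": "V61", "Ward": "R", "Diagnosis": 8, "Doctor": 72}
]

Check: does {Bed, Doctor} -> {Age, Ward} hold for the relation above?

(Bed=V85, Doctor=65): 1 row → {Age,Ward} = (H50, H) ✓
(Bed=V40, Doctor=72): 2 rows → {Age,Ward} = (H67, R), (H67, R) ✓
(Bed=V61, Doctor=65): 2 rows → {Age,Ward} = (H82, P), (H82, P) ✓
(Bed=V40, Doctor=64): 1 row → {Age,Ward} = (H85, R) ✓
(Bed=V40, Doctor=65): 2 rows → {Age,Ward} = (H67, M), (H67, M) ✓
(Bed=V61, Doctor=72): 1 row → {Age,Ward} = (H32, R) ✓
Every {Bed, Doctor} value is associated with a single {Age, Ward} value, so {Bed, Doctor} -> {Age, Ward} holds.

Yes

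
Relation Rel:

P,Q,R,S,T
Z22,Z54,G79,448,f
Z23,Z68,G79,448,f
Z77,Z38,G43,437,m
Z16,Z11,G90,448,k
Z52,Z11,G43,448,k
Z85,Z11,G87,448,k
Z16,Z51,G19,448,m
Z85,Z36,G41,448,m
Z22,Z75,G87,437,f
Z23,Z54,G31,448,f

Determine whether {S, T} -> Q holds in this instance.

No

(S=448, T=f): 3 rows → Q takes values {Z54, Z68} — violation
(S=437, T=m): 1 row → Q = Z38 ✓
(S=448, T=k): 3 rows → Q = Z11, Z11, Z11 ✓
(S=448, T=m): 2 rows → Q takes values {Z51, Z36} — violation
(S=437, T=f): 1 row → Q = Z75 ✓
Two rows agree on {S, T} but differ on Q, so {S, T} -> Q does not hold.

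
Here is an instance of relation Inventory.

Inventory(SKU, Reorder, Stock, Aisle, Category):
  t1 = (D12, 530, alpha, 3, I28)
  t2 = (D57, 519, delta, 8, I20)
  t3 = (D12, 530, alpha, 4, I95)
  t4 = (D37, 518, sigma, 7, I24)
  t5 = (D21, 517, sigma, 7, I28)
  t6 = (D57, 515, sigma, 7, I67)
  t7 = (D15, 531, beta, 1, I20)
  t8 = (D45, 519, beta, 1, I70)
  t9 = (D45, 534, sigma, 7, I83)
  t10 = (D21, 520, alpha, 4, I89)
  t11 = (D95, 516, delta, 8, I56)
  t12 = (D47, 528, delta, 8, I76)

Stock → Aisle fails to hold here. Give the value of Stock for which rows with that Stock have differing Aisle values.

Stock=alpha: rows 1, 3, 10 → Aisle takes values {3, 4} — violation
Stock=delta: rows 2, 11, 12 → Aisle = 8, 8, 8 ✓
Stock=sigma: rows 4, 5, 6, 9 → Aisle = 7, 7, 7, 7 ✓
Stock=beta: rows 7, 8 → Aisle = 1, 1 ✓
The only Stock value with inconsistent Aisle is Stock=alpha.

alpha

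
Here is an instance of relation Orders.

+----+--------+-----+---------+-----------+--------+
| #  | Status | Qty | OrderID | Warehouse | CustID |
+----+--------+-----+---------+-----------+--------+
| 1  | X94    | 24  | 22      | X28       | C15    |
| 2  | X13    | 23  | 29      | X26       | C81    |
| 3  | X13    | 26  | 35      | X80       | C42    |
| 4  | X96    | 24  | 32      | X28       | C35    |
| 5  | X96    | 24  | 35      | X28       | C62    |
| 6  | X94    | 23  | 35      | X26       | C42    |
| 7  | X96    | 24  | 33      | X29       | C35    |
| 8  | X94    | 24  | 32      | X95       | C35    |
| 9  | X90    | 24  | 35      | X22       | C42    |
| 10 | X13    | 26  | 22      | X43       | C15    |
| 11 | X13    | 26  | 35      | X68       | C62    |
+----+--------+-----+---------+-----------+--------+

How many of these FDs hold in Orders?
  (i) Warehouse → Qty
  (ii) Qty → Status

1

(i) Warehouse → Qty: every LHS value maps to a single RHS value — holds.
(ii) Qty → Status: Qty=24: rows 1, 4, 5, 7, 8, 9 → Status takes values {X94, X96, X90} — violation; Qty=23: rows 2, 6 → Status takes values {X13, X94} — violation — fails.
1 of the 2 dependencies holds.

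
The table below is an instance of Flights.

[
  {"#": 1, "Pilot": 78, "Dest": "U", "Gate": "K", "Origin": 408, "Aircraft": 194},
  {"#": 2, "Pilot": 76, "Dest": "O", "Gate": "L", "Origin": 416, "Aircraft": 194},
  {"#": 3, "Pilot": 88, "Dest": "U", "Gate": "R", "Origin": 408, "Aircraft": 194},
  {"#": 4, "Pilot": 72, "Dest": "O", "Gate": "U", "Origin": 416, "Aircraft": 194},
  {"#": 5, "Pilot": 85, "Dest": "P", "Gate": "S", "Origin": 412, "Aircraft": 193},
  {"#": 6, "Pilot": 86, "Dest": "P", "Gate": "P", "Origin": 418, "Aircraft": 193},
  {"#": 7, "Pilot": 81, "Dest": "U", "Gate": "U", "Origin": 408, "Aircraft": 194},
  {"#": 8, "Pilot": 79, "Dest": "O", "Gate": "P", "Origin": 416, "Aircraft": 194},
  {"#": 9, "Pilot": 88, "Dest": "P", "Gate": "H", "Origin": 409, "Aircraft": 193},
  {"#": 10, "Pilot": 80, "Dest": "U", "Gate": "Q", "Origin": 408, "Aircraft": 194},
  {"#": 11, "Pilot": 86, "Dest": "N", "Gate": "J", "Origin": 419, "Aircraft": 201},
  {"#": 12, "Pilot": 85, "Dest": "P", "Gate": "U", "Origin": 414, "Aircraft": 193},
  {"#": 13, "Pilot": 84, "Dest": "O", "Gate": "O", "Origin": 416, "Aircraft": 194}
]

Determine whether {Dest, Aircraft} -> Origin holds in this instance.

No

(Dest=U, Aircraft=194): rows 1, 3, 7, 10 → Origin = 408, 408, 408, 408 ✓
(Dest=O, Aircraft=194): rows 2, 4, 8, 13 → Origin = 416, 416, 416, 416 ✓
(Dest=P, Aircraft=193): rows 5, 6, 9, 12 → Origin takes values {412, 418, 409, 414} — violation
(Dest=N, Aircraft=201): row 11 → Origin = 419 ✓
Two rows agree on {Dest, Aircraft} but differ on Origin, so {Dest, Aircraft} -> Origin does not hold.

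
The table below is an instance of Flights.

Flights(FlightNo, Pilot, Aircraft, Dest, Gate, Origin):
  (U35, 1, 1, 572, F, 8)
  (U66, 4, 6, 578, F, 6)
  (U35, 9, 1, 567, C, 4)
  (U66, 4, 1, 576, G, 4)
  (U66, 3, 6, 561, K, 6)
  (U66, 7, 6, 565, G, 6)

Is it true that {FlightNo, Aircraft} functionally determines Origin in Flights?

No

(FlightNo=U35, Aircraft=1): 2 rows → Origin takes values {8, 4} — violation
(FlightNo=U66, Aircraft=6): 3 rows → Origin = 6, 6, 6 ✓
(FlightNo=U66, Aircraft=1): 1 row → Origin = 4 ✓
Two rows agree on {FlightNo, Aircraft} but differ on Origin, so {FlightNo, Aircraft} -> Origin does not hold.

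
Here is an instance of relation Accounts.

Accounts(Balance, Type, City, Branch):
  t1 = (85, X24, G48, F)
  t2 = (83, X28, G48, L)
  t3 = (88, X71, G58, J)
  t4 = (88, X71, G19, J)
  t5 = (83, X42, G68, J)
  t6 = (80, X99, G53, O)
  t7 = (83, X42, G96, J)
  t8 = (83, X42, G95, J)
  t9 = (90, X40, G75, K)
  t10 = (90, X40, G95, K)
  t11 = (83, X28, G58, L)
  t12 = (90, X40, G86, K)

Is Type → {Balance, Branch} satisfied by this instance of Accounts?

Yes

Type=X24: row 1 → {Balance,Branch} = (85, F) ✓
Type=X28: rows 2, 11 → {Balance,Branch} = (83, L), (83, L) ✓
Type=X71: rows 3, 4 → {Balance,Branch} = (88, J), (88, J) ✓
Type=X42: rows 5, 7, 8 → {Balance,Branch} = (83, J), (83, J), (83, J) ✓
Type=X99: row 6 → {Balance,Branch} = (80, O) ✓
Type=X40: rows 9, 10, 12 → {Balance,Branch} = (90, K), (90, K), (90, K) ✓
Every Type value is associated with a single {Balance, Branch} value, so Type → {Balance, Branch} holds.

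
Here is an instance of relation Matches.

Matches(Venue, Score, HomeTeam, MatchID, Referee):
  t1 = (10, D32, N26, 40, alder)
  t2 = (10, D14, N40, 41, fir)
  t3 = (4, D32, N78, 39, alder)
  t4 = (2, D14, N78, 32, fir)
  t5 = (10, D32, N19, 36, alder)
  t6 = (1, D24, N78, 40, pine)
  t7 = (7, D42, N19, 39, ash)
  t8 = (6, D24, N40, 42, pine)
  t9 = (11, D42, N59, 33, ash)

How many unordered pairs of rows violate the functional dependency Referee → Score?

Referee=alder: all 3 rows agree on Score — 0 pairs.
Referee=fir: all 2 rows agree on Score — 0 pairs.
Referee=pine: all 2 rows agree on Score — 0 pairs.
Referee=ash: all 2 rows agree on Score — 0 pairs.

0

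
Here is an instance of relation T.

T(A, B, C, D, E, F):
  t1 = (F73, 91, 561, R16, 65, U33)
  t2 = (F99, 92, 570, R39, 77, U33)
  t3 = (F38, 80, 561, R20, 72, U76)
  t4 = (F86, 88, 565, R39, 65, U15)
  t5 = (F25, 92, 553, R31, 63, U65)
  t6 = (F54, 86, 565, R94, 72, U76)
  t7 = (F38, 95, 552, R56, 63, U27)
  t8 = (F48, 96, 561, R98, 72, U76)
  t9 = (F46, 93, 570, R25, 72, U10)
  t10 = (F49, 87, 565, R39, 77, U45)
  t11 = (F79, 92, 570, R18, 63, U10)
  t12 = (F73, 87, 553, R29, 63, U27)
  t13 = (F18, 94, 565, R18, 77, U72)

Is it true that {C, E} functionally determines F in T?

No

(C=561, E=65): row 1 → F = U33 ✓
(C=570, E=77): row 2 → F = U33 ✓
(C=561, E=72): rows 3, 8 → F = U76, U76 ✓
(C=565, E=65): row 4 → F = U15 ✓
(C=553, E=63): rows 5, 12 → F takes values {U65, U27} — violation
(C=565, E=72): row 6 → F = U76 ✓
(C=552, E=63): row 7 → F = U27 ✓
(C=570, E=72): row 9 → F = U10 ✓
(C=565, E=77): rows 10, 13 → F takes values {U45, U72} — violation
(C=570, E=63): row 11 → F = U10 ✓
Two rows agree on {C, E} but differ on F, so {C, E} -> F does not hold.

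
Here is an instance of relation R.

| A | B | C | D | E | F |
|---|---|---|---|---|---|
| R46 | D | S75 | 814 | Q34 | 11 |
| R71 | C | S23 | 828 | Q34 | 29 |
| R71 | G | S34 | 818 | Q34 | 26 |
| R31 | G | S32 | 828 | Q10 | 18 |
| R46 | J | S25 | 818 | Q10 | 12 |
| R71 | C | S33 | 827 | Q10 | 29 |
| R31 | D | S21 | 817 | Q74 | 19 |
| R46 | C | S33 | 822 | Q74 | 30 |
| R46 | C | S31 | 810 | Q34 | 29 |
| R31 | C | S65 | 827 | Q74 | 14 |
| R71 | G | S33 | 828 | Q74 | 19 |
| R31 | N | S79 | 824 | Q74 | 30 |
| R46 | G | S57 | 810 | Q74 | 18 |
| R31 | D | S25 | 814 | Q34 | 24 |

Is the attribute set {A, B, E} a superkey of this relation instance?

Yes

All 14 rows have distinct {A, B, E} values, so {A, B, E} → (all attributes) holds and {A, B, E} is a superkey.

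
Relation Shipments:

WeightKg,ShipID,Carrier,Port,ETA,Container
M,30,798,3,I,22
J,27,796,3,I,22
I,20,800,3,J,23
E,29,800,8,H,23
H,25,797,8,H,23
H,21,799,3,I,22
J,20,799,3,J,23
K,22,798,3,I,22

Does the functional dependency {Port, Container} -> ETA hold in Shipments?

Yes

(Port=3, Container=22): 4 rows → ETA = I, I, I, I ✓
(Port=3, Container=23): 2 rows → ETA = J, J ✓
(Port=8, Container=23): 2 rows → ETA = H, H ✓
Every {Port, Container} value is associated with a single ETA value, so {Port, Container} -> ETA holds.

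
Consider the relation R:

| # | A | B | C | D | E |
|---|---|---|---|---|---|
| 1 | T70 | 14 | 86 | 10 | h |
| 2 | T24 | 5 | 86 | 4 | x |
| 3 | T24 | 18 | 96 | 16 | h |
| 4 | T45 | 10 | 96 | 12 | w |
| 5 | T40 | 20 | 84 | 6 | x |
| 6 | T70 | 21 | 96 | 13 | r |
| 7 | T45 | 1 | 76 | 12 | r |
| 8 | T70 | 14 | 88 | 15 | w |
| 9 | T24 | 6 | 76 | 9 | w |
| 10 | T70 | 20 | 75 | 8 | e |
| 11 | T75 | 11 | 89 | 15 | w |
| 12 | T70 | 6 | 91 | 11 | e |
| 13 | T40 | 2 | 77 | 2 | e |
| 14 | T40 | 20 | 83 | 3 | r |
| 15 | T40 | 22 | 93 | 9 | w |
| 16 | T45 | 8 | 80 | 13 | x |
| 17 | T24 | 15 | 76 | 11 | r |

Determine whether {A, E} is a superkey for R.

Rows 10 and 12 have the same {A, E} value (A=T70, E=e) but are distinct tuples, so {A, E} does not determine every attribute — not a superkey.

No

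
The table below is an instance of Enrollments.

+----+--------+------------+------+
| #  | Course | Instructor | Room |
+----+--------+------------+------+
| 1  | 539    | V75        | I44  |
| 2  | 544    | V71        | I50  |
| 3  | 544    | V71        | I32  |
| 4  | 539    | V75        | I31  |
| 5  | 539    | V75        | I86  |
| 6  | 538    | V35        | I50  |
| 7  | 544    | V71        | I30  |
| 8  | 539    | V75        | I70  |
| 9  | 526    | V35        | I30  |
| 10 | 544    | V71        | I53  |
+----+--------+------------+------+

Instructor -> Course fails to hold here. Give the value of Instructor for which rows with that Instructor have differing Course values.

V35

Instructor=V75: rows 1, 4, 5, 8 → Course = 539, 539, 539, 539 ✓
Instructor=V71: rows 2, 3, 7, 10 → Course = 544, 544, 544, 544 ✓
Instructor=V35: rows 6, 9 → Course takes values {538, 526} — violation
The only Instructor value with inconsistent Course is Instructor=V35.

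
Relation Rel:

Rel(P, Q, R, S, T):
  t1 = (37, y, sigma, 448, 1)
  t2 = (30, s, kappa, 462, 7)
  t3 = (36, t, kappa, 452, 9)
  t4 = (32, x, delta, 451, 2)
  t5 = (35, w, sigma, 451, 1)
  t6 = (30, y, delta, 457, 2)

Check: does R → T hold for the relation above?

R=sigma: rows 1, 5 → T = 1, 1 ✓
R=kappa: rows 2, 3 → T takes values {7, 9} — violation
R=delta: rows 4, 6 → T = 2, 2 ✓
Two rows agree on R but differ on T, so R → T does not hold.

No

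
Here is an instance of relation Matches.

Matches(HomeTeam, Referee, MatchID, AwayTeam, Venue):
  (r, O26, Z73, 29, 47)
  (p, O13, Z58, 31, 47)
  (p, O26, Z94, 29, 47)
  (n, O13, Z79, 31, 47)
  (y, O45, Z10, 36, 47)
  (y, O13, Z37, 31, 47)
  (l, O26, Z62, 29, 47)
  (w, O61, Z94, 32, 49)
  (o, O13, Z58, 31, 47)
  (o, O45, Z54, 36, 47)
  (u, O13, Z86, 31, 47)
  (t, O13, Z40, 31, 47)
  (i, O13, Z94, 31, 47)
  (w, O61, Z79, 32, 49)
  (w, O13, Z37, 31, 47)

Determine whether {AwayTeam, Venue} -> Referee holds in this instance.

(AwayTeam=29, Venue=47): 3 rows → Referee = O26, O26, O26 ✓
(AwayTeam=31, Venue=47): 8 rows → Referee = O13, O13, O13, O13, O13, O13, O13, O13 ✓
(AwayTeam=36, Venue=47): 2 rows → Referee = O45, O45 ✓
(AwayTeam=32, Venue=49): 2 rows → Referee = O61, O61 ✓
Every {AwayTeam, Venue} value is associated with a single Referee value, so {AwayTeam, Venue} -> Referee holds.

Yes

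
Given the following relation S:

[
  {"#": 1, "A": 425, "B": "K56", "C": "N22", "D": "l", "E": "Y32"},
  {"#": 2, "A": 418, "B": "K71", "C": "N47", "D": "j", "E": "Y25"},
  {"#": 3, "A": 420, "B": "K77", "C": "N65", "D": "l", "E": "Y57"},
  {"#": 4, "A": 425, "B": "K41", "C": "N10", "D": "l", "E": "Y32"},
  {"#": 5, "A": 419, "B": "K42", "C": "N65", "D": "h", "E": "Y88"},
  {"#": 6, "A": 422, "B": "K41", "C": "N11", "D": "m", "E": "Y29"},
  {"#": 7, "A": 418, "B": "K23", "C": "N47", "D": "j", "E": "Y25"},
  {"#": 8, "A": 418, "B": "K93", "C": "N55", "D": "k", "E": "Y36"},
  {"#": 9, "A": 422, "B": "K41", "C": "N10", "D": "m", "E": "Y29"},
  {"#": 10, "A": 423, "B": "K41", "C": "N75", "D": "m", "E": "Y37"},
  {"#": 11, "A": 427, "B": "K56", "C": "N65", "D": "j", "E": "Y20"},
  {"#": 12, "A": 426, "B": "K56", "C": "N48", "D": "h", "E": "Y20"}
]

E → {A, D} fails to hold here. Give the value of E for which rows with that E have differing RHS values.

E=Y32: rows 1, 4 → {A,D} = (425, l), (425, l) ✓
E=Y25: rows 2, 7 → {A,D} = (418, j), (418, j) ✓
E=Y57: row 3 → {A,D} = (420, l) ✓
E=Y88: row 5 → {A,D} = (419, h) ✓
E=Y29: rows 6, 9 → {A,D} = (422, m), (422, m) ✓
E=Y36: row 8 → {A,D} = (418, k) ✓
E=Y37: row 10 → {A,D} = (423, m) ✓
E=Y20: rows 11, 12 → {A,D} takes values {(427, j), (426, h)} — violation
The only E value with inconsistent RHS is E=Y20.

Y20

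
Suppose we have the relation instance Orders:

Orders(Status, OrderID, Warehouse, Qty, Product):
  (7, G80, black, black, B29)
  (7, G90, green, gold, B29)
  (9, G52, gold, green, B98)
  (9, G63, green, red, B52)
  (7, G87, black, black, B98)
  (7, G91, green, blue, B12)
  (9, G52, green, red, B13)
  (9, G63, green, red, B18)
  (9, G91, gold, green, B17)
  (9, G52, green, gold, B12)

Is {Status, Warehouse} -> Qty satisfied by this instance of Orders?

(Status=7, Warehouse=black): 2 rows → Qty = black, black ✓
(Status=7, Warehouse=green): 2 rows → Qty takes values {gold, blue} — violation
(Status=9, Warehouse=gold): 2 rows → Qty = green, green ✓
(Status=9, Warehouse=green): 4 rows → Qty takes values {red, gold} — violation
Two rows agree on {Status, Warehouse} but differ on Qty, so {Status, Warehouse} -> Qty does not hold.

No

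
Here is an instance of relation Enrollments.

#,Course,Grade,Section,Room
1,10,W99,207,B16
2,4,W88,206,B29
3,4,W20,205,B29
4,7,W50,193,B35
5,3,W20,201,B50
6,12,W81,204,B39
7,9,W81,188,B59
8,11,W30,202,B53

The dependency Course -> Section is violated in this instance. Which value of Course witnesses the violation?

Course=10: row 1 → Section = 207 ✓
Course=4: rows 2, 3 → Section takes values {206, 205} — violation
Course=7: row 4 → Section = 193 ✓
Course=3: row 5 → Section = 201 ✓
Course=12: row 6 → Section = 204 ✓
Course=9: row 7 → Section = 188 ✓
Course=11: row 8 → Section = 202 ✓
The only Course value with inconsistent Section is Course=4.

4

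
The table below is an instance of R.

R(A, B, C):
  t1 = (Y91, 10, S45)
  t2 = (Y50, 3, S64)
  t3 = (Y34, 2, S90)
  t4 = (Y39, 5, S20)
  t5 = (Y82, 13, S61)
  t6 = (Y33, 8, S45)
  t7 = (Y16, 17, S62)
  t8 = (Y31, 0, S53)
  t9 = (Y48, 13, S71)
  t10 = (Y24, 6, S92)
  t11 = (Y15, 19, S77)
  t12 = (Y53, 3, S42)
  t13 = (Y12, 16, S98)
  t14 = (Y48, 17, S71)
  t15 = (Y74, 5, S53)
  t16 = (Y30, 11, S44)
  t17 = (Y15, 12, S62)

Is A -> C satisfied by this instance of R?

No

A=Y91: row 1 → C = S45 ✓
A=Y50: row 2 → C = S64 ✓
A=Y34: row 3 → C = S90 ✓
A=Y39: row 4 → C = S20 ✓
A=Y82: row 5 → C = S61 ✓
A=Y33: row 6 → C = S45 ✓
A=Y16: row 7 → C = S62 ✓
A=Y31: row 8 → C = S53 ✓
A=Y48: rows 9, 14 → C = S71, S71 ✓
A=Y24: row 10 → C = S92 ✓
A=Y15: rows 11, 17 → C takes values {S77, S62} — violation
A=Y53: row 12 → C = S42 ✓
A=Y12: row 13 → C = S98 ✓
A=Y74: row 15 → C = S53 ✓
A=Y30: row 16 → C = S44 ✓
Two rows agree on A but differ on C, so A -> C does not hold.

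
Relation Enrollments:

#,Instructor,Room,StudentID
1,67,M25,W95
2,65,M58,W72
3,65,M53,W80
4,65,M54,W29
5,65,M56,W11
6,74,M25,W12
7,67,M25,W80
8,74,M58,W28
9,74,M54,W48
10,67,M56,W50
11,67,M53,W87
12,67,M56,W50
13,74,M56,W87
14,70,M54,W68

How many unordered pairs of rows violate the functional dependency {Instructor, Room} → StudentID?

1

(Instructor=67, Room=M25): violating pairs (1,7) — 1 pair.
(Instructor=67, Room=M56): all 2 rows agree on StudentID — 0 pairs.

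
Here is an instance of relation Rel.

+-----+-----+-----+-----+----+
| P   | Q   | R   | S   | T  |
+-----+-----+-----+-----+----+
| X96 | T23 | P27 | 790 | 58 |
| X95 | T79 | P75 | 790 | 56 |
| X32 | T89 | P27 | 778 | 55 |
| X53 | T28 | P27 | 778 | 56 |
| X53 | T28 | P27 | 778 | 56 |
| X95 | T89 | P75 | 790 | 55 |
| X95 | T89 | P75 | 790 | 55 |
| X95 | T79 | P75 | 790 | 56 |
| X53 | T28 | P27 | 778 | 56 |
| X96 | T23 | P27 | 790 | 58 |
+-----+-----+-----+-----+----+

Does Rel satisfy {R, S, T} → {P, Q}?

Yes

(R=P27, S=790, T=58): 2 rows → {P,Q} = (X96, T23), (X96, T23) ✓
(R=P75, S=790, T=56): 2 rows → {P,Q} = (X95, T79), (X95, T79) ✓
(R=P27, S=778, T=55): 1 row → {P,Q} = (X32, T89) ✓
(R=P27, S=778, T=56): 3 rows → {P,Q} = (X53, T28), (X53, T28), (X53, T28) ✓
(R=P75, S=790, T=55): 2 rows → {P,Q} = (X95, T89), (X95, T89) ✓
Every {R, S, T} value is associated with a single {P, Q} value, so {R, S, T} → {P, Q} holds.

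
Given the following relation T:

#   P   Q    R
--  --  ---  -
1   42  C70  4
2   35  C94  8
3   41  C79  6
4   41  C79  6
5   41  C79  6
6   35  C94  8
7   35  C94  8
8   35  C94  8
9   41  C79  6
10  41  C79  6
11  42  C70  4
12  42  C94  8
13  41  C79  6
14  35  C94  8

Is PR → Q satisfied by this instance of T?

Yes

(P=42, R=4): rows 1, 11 → Q = C70, C70 ✓
(P=35, R=8): rows 2, 6, 7, 8, 14 → Q = C94, C94, C94, C94, C94 ✓
(P=41, R=6): rows 3, 4, 5, 9, 10, 13 → Q = C79, C79, C79, C79, C79, C79 ✓
(P=42, R=8): row 12 → Q = C94 ✓
Every PR value is associated with a single Q value, so PR → Q holds.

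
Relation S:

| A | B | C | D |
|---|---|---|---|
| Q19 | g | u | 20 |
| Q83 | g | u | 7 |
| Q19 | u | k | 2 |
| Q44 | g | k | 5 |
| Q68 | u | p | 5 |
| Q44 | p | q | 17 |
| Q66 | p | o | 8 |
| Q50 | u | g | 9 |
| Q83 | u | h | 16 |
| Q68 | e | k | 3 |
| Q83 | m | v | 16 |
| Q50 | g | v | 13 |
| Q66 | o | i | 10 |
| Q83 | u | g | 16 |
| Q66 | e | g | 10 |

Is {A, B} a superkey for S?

No

Two distinct rows share (A=Q83, B=u), so {A, B} does not determine every attribute — not a superkey.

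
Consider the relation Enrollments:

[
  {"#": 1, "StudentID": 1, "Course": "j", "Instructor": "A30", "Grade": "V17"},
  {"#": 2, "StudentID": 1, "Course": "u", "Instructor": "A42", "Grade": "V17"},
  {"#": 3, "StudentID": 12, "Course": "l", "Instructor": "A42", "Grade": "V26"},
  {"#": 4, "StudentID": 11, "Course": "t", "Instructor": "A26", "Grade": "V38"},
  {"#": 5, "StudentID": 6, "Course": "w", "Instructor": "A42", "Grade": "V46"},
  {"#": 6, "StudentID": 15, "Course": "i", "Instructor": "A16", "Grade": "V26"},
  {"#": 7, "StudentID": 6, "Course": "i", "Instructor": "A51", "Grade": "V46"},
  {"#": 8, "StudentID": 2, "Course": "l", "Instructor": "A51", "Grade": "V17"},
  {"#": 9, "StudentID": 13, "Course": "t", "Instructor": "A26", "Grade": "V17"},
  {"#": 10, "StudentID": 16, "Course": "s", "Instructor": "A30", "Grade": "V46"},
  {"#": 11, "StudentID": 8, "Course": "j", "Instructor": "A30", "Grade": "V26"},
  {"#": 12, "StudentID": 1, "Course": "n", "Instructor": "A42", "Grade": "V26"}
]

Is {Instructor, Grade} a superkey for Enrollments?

Rows 3 and 12 have the same {Instructor, Grade} value (Instructor=A42, Grade=V26) but are distinct tuples, so {Instructor, Grade} does not determine every attribute — not a superkey.

No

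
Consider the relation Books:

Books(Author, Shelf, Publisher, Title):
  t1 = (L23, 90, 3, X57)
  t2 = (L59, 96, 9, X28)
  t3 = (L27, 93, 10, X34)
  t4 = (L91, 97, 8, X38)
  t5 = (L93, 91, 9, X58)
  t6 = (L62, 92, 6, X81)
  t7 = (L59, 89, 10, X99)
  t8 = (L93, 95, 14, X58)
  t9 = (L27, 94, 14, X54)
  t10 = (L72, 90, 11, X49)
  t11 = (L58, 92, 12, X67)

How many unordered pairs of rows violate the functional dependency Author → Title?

2

Author=L59: violating pairs (2,7) — 1 pair.
Author=L27: violating pairs (3,9) — 1 pair.
Author=L93: all 2 rows agree on Title — 0 pairs.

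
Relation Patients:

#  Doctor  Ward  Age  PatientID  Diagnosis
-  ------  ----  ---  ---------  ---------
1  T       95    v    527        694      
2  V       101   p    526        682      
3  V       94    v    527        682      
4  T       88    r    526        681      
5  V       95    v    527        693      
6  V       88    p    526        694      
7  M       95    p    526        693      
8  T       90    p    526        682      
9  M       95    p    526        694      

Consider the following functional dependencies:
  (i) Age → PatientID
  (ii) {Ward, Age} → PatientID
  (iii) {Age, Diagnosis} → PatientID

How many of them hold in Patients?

(i) Age → PatientID: every LHS value maps to a single RHS value — holds.
(ii) {Ward, Age} → PatientID: every LHS value maps to a single RHS value — holds.
(iii) {Age, Diagnosis} → PatientID: every LHS value maps to a single RHS value — holds.
3 of the 3 dependencies hold.

3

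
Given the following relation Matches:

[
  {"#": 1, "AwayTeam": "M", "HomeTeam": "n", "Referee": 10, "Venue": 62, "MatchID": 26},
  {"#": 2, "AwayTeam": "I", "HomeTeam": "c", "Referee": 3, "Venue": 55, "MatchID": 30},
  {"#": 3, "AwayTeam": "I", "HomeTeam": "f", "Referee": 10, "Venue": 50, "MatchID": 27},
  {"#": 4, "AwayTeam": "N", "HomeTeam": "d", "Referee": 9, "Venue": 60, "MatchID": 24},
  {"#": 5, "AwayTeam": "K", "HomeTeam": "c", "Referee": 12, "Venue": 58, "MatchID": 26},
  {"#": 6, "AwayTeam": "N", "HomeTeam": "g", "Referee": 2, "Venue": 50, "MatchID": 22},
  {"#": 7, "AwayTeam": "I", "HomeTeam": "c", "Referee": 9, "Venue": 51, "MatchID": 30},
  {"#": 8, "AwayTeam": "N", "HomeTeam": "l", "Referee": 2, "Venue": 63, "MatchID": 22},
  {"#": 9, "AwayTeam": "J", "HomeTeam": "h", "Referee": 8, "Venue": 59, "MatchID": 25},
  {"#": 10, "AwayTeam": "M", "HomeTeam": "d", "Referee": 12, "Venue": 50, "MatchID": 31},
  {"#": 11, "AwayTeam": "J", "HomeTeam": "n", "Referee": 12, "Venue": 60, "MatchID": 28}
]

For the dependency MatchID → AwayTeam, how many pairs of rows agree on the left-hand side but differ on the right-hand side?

MatchID=26: violating pairs (1,5) — 1 pair.
MatchID=30: all 2 rows agree on AwayTeam — 0 pairs.
MatchID=22: all 2 rows agree on AwayTeam — 0 pairs.

1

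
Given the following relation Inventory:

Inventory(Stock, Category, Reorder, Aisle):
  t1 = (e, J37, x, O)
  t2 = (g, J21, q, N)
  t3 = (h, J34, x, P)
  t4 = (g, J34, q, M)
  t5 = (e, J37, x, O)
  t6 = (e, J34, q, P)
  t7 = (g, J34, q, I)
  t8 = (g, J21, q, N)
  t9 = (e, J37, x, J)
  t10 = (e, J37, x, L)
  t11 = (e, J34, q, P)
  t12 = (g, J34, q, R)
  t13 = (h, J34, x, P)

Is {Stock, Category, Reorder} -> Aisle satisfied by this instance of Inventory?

No

(Stock=e, Category=J37, Reorder=x): rows 1, 5, 9, 10 → Aisle takes values {O, J, L} — violation
(Stock=g, Category=J21, Reorder=q): rows 2, 8 → Aisle = N, N ✓
(Stock=h, Category=J34, Reorder=x): rows 3, 13 → Aisle = P, P ✓
(Stock=g, Category=J34, Reorder=q): rows 4, 7, 12 → Aisle takes values {M, I, R} — violation
(Stock=e, Category=J34, Reorder=q): rows 6, 11 → Aisle = P, P ✓
Two rows agree on {Stock, Category, Reorder} but differ on Aisle, so {Stock, Category, Reorder} -> Aisle does not hold.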